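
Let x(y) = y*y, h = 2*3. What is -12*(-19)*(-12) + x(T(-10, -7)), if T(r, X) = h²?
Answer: -1440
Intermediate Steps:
h = 6
T(r, X) = 36 (T(r, X) = 6² = 36)
x(y) = y²
-12*(-19)*(-12) + x(T(-10, -7)) = -12*(-19)*(-12) + 36² = 228*(-12) + 1296 = -2736 + 1296 = -1440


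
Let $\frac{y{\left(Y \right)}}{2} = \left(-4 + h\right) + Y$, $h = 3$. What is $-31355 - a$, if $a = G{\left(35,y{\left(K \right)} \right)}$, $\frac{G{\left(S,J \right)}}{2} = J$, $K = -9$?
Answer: $-31315$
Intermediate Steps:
$y{\left(Y \right)} = -2 + 2 Y$ ($y{\left(Y \right)} = 2 \left(\left(-4 + 3\right) + Y\right) = 2 \left(-1 + Y\right) = -2 + 2 Y$)
$G{\left(S,J \right)} = 2 J$
$a = -40$ ($a = 2 \left(-2 + 2 \left(-9\right)\right) = 2 \left(-2 - 18\right) = 2 \left(-20\right) = -40$)
$-31355 - a = -31355 - -40 = -31355 + 40 = -31315$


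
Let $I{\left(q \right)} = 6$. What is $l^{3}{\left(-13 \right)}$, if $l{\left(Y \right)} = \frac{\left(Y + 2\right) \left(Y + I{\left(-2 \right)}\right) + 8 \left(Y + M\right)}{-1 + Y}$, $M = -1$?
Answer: $\frac{125}{8} \approx 15.625$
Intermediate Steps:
$l{\left(Y \right)} = \frac{-8 + 8 Y + \left(2 + Y\right) \left(6 + Y\right)}{-1 + Y}$ ($l{\left(Y \right)} = \frac{\left(Y + 2\right) \left(Y + 6\right) + 8 \left(Y - 1\right)}{-1 + Y} = \frac{\left(2 + Y\right) \left(6 + Y\right) + 8 \left(-1 + Y\right)}{-1 + Y} = \frac{\left(2 + Y\right) \left(6 + Y\right) + \left(-8 + 8 Y\right)}{-1 + Y} = \frac{-8 + 8 Y + \left(2 + Y\right) \left(6 + Y\right)}{-1 + Y}$)
$l^{3}{\left(-13 \right)} = \left(\frac{4 + \left(-13\right)^{2} + 16 \left(-13\right)}{-1 - 13}\right)^{3} = \left(\frac{4 + 169 - 208}{-14}\right)^{3} = \left(\left(- \frac{1}{14}\right) \left(-35\right)\right)^{3} = \left(\frac{5}{2}\right)^{3} = \frac{125}{8}$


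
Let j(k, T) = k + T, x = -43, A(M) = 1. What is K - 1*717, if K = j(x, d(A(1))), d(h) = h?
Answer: -759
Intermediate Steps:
j(k, T) = T + k
K = -42 (K = 1 - 43 = -42)
K - 1*717 = -42 - 1*717 = -42 - 717 = -759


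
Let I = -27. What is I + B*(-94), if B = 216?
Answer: -20331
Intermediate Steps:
I + B*(-94) = -27 + 216*(-94) = -27 - 20304 = -20331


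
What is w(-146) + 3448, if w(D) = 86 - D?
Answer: 3680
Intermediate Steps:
w(-146) + 3448 = (86 - 1*(-146)) + 3448 = (86 + 146) + 3448 = 232 + 3448 = 3680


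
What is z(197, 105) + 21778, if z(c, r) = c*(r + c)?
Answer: 81272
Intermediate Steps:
z(c, r) = c*(c + r)
z(197, 105) + 21778 = 197*(197 + 105) + 21778 = 197*302 + 21778 = 59494 + 21778 = 81272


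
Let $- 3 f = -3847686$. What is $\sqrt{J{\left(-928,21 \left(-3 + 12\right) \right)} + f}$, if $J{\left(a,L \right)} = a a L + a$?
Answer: $\sqrt{164045410} \approx 12808.0$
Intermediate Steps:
$f = 1282562$ ($f = \left(- \frac{1}{3}\right) \left(-3847686\right) = 1282562$)
$J{\left(a,L \right)} = a + L a^{2}$ ($J{\left(a,L \right)} = a^{2} L + a = L a^{2} + a = a + L a^{2}$)
$\sqrt{J{\left(-928,21 \left(-3 + 12\right) \right)} + f} = \sqrt{- 928 \left(1 + 21 \left(-3 + 12\right) \left(-928\right)\right) + 1282562} = \sqrt{- 928 \left(1 + 21 \cdot 9 \left(-928\right)\right) + 1282562} = \sqrt{- 928 \left(1 + 189 \left(-928\right)\right) + 1282562} = \sqrt{- 928 \left(1 - 175392\right) + 1282562} = \sqrt{\left(-928\right) \left(-175391\right) + 1282562} = \sqrt{162762848 + 1282562} = \sqrt{164045410}$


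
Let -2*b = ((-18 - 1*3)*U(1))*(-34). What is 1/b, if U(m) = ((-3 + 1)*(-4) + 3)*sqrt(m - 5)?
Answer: I/7854 ≈ 0.00012732*I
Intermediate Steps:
U(m) = 11*sqrt(-5 + m) (U(m) = (-2*(-4) + 3)*sqrt(-5 + m) = (8 + 3)*sqrt(-5 + m) = 11*sqrt(-5 + m))
b = -7854*I (b = -(-18 - 1*3)*(11*sqrt(-5 + 1))*(-34)/2 = -(-18 - 3)*(11*sqrt(-4))*(-34)/2 = -(-231*2*I)*(-34)/2 = -(-462*I)*(-34)/2 = -7854*I ≈ -7854.0*I)
1/b = 1/(-7854*I) = I/7854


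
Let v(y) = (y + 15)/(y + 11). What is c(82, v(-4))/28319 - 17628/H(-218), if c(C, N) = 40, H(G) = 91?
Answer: -38400284/198233 ≈ -193.71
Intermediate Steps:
v(y) = (15 + y)/(11 + y)
c(82, v(-4))/28319 - 17628/H(-218) = 40/28319 - 17628/91 = 40*(1/28319) - 17628*1/91 = 40/28319 - 1356/7 = -38400284/198233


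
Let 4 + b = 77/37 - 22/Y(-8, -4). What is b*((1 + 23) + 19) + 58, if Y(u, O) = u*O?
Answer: -32013/592 ≈ -54.076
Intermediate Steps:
Y(u, O) = O*u
b = -1543/592 (b = -4 + (77/37 - 22/((-4*(-8)))) = -4 + (77*(1/37) - 22/32) = -4 + (77/37 - 22*1/32) = -4 + (77/37 - 11/16) = -4 + 825/592 = -1543/592 ≈ -2.6064)
b*((1 + 23) + 19) + 58 = -1543*((1 + 23) + 19)/592 + 58 = -1543*(24 + 19)/592 + 58 = -1543/592*43 + 58 = -66349/592 + 58 = -32013/592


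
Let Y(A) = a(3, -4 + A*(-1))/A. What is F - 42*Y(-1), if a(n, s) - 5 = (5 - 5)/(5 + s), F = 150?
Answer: 360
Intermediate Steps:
a(n, s) = 5 (a(n, s) = 5 + (5 - 5)/(5 + s) = 5 + 0/(5 + s) = 5 + 0 = 5)
Y(A) = 5/A
F - 42*Y(-1) = 150 - 210/(-1) = 150 - 210*(-1) = 150 - 42*(-5) = 150 + 210 = 360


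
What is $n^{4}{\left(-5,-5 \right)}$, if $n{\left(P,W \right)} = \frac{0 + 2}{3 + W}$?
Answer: $1$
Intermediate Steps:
$n{\left(P,W \right)} = \frac{2}{3 + W}$
$n^{4}{\left(-5,-5 \right)} = \left(\frac{2}{3 - 5}\right)^{4} = \left(\frac{2}{-2}\right)^{4} = \left(2 \left(- \frac{1}{2}\right)\right)^{4} = \left(-1\right)^{4} = 1$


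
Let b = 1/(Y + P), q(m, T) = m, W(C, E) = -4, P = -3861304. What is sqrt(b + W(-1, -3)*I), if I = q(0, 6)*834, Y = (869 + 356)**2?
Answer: I*sqrt(2360679)/2360679 ≈ 0.00065085*I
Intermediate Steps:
Y = 1500625 (Y = 1225**2 = 1500625)
I = 0 (I = 0*834 = 0)
b = -1/2360679 (b = 1/(1500625 - 3861304) = 1/(-2360679) = -1/2360679 ≈ -4.2361e-7)
sqrt(b + W(-1, -3)*I) = sqrt(-1/2360679 - 4*0) = sqrt(-1/2360679 + 0) = sqrt(-1/2360679) = I*sqrt(2360679)/2360679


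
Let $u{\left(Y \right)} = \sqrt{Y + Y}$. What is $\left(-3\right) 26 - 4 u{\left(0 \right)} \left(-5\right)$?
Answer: $0$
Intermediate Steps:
$u{\left(Y \right)} = \sqrt{2} \sqrt{Y}$ ($u{\left(Y \right)} = \sqrt{2 Y} = \sqrt{2} \sqrt{Y}$)
$\left(-3\right) 26 - 4 u{\left(0 \right)} \left(-5\right) = \left(-3\right) 26 - 4 \sqrt{2} \sqrt{0} \left(-5\right) = - 78 - 4 \sqrt{2} \cdot 0 \left(-5\right) = - 78 \left(-4\right) 0 \left(-5\right) = - 78 \cdot 0 \left(-5\right) = \left(-78\right) 0 = 0$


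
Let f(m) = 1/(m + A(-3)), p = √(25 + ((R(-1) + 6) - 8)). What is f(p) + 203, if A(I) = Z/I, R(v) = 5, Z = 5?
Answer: 46096/227 + 18*√7/227 ≈ 203.28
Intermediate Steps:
p = 2*√7 (p = √(25 + ((5 + 6) - 8)) = √(25 + (11 - 8)) = √(25 + 3) = √28 = 2*√7 ≈ 5.2915)
A(I) = 5/I
f(m) = 1/(-5/3 + m) (f(m) = 1/(m + 5/(-3)) = 1/(m + 5*(-⅓)) = 1/(m - 5/3) = 1/(-5/3 + m))
f(p) + 203 = 3/(-5 + 3*(2*√7)) + 203 = 3/(-5 + 6*√7) + 203 = 203 + 3/(-5 + 6*√7)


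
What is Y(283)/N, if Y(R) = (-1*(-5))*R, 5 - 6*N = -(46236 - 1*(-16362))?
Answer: 8490/62603 ≈ 0.13562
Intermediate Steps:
N = 62603/6 (N = ⅚ - (-1)*(46236 - 1*(-16362))/6 = ⅚ - (-1)*(46236 + 16362)/6 = ⅚ - (-1)*62598/6 = ⅚ - ⅙*(-62598) = ⅚ + 10433 = 62603/6 ≈ 10434.)
Y(R) = 5*R
Y(283)/N = (5*283)/(62603/6) = 1415*(6/62603) = 8490/62603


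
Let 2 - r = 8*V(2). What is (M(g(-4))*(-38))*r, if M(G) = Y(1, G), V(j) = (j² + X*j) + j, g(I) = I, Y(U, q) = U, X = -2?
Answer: 532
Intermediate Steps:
V(j) = j² - j (V(j) = (j² - 2*j) + j = j² - j)
M(G) = 1
r = -14 (r = 2 - 8*2*(-1 + 2) = 2 - 8*2*1 = 2 - 8*2 = 2 - 1*16 = 2 - 16 = -14)
(M(g(-4))*(-38))*r = (1*(-38))*(-14) = -38*(-14) = 532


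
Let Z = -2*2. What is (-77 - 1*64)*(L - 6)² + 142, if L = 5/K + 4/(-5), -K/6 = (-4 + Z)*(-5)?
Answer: -123222743/19200 ≈ -6417.9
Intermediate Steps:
Z = -4
K = -240 (K = -6*(-4 - 4)*(-5) = -(-48)*(-5) = -6*40 = -240)
L = -197/240 (L = 5/(-240) + 4/(-5) = 5*(-1/240) + 4*(-⅕) = -1/48 - ⅘ = -197/240 ≈ -0.82083)
(-77 - 1*64)*(L - 6)² + 142 = (-77 - 1*64)*(-197/240 - 6)² + 142 = (-77 - 64)*(-1637/240)² + 142 = -141*2679769/57600 + 142 = -125949143/19200 + 142 = -123222743/19200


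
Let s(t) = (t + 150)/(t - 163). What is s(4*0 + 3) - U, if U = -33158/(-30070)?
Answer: -990599/481120 ≈ -2.0589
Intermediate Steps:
U = 16579/15035 (U = -33158*(-1/30070) = 16579/15035 ≈ 1.1027)
s(t) = (150 + t)/(-163 + t)
s(4*0 + 3) - U = (150 + (4*0 + 3))/(-163 + (4*0 + 3)) - 1*16579/15035 = (150 + (0 + 3))/(-163 + (0 + 3)) - 16579/15035 = (150 + 3)/(-163 + 3) - 16579/15035 = 153/(-160) - 16579/15035 = -1/160*153 - 16579/15035 = -153/160 - 16579/15035 = -990599/481120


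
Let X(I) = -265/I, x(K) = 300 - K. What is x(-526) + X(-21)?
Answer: 17611/21 ≈ 838.62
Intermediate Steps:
x(-526) + X(-21) = (300 - 1*(-526)) - 265/(-21) = (300 + 526) - 265*(-1/21) = 826 + 265/21 = 17611/21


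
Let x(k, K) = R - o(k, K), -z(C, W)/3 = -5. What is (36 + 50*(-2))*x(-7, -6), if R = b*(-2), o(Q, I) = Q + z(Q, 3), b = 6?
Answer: 1280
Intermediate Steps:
z(C, W) = 15 (z(C, W) = -3*(-5) = 15)
o(Q, I) = 15 + Q (o(Q, I) = Q + 15 = 15 + Q)
R = -12 (R = 6*(-2) = -12)
x(k, K) = -27 - k (x(k, K) = -12 - (15 + k) = -12 + (-15 - k) = -27 - k)
(36 + 50*(-2))*x(-7, -6) = (36 + 50*(-2))*(-27 - 1*(-7)) = (36 - 100)*(-27 + 7) = -64*(-20) = 1280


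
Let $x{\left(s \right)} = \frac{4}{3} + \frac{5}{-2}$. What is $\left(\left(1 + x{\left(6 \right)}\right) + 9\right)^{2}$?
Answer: $\frac{2809}{36} \approx 78.028$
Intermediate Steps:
$x{\left(s \right)} = - \frac{7}{6}$ ($x{\left(s \right)} = 4 \cdot \frac{1}{3} + 5 \left(- \frac{1}{2}\right) = \frac{4}{3} - \frac{5}{2} = - \frac{7}{6}$)
$\left(\left(1 + x{\left(6 \right)}\right) + 9\right)^{2} = \left(\left(1 - \frac{7}{6}\right) + 9\right)^{2} = \left(- \frac{1}{6} + 9\right)^{2} = \left(\frac{53}{6}\right)^{2} = \frac{2809}{36}$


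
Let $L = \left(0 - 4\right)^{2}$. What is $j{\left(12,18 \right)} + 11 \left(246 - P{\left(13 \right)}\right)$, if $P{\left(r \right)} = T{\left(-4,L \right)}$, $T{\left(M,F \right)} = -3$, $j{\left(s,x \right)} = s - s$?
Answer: $2739$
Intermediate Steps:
$j{\left(s,x \right)} = 0$
$L = 16$ ($L = \left(-4\right)^{2} = 16$)
$P{\left(r \right)} = -3$
$j{\left(12,18 \right)} + 11 \left(246 - P{\left(13 \right)}\right) = 0 + 11 \left(246 - -3\right) = 0 + 11 \left(246 + 3\right) = 0 + 11 \cdot 249 = 0 + 2739 = 2739$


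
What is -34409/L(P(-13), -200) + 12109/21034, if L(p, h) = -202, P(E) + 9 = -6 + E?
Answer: 181551231/1062217 ≈ 170.92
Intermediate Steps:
P(E) = -15 + E (P(E) = -9 + (-6 + E) = -15 + E)
-34409/L(P(-13), -200) + 12109/21034 = -34409/(-202) + 12109/21034 = -34409*(-1/202) + 12109*(1/21034) = 34409/202 + 12109/21034 = 181551231/1062217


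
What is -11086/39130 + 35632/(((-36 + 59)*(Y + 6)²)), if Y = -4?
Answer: 174157531/449995 ≈ 387.02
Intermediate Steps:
-11086/39130 + 35632/(((-36 + 59)*(Y + 6)²)) = -11086/39130 + 35632/(((-36 + 59)*(-4 + 6)²)) = -11086*1/39130 + 35632/((23*2²)) = -5543/19565 + 35632/((23*4)) = -5543/19565 + 35632/92 = -5543/19565 + 35632*(1/92) = -5543/19565 + 8908/23 = 174157531/449995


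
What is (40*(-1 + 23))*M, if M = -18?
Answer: -15840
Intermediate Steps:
(40*(-1 + 23))*M = (40*(-1 + 23))*(-18) = (40*22)*(-18) = 880*(-18) = -15840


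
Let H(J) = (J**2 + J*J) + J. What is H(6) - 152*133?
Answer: -20138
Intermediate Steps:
H(J) = J + 2*J**2 (H(J) = (J**2 + J**2) + J = 2*J**2 + J = J + 2*J**2)
H(6) - 152*133 = 6*(1 + 2*6) - 152*133 = 6*(1 + 12) - 20216 = 6*13 - 20216 = 78 - 20216 = -20138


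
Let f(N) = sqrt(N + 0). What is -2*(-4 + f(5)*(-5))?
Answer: 8 + 10*sqrt(5) ≈ 30.361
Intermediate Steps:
f(N) = sqrt(N)
-2*(-4 + f(5)*(-5)) = -2*(-4 + sqrt(5)*(-5)) = -2*(-4 - 5*sqrt(5)) = 8 + 10*sqrt(5)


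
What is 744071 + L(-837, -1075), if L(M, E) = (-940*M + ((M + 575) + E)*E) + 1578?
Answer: 2969704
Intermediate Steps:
L(M, E) = 1578 - 940*M + E*(575 + E + M) (L(M, E) = (-940*M + ((575 + M) + E)*E) + 1578 = (-940*M + (575 + E + M)*E) + 1578 = (-940*M + E*(575 + E + M)) + 1578 = 1578 - 940*M + E*(575 + E + M))
744071 + L(-837, -1075) = 744071 + (1578 + (-1075)² - 940*(-837) + 575*(-1075) - 1075*(-837)) = 744071 + (1578 + 1155625 + 786780 - 618125 + 899775) = 744071 + 2225633 = 2969704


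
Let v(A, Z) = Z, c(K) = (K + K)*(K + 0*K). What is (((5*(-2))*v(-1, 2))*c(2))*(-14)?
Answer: 2240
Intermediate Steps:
c(K) = 2*K² (c(K) = (2*K)*(K + 0) = (2*K)*K = 2*K²)
(((5*(-2))*v(-1, 2))*c(2))*(-14) = (((5*(-2))*2)*(2*2²))*(-14) = ((-10*2)*(2*4))*(-14) = -20*8*(-14) = -160*(-14) = 2240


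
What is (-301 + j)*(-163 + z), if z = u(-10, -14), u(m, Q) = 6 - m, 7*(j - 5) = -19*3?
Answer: 44709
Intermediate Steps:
j = -22/7 (j = 5 + (-19*3)/7 = 5 + (1/7)*(-57) = 5 - 57/7 = -22/7 ≈ -3.1429)
z = 16 (z = 6 - 1*(-10) = 6 + 10 = 16)
(-301 + j)*(-163 + z) = (-301 - 22/7)*(-163 + 16) = -2129/7*(-147) = 44709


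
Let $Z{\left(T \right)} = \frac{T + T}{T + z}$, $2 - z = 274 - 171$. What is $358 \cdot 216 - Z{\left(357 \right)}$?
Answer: $\frac{9897627}{128} \approx 77325.0$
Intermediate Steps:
$z = -101$ ($z = 2 - \left(274 - 171\right) = 2 - 103 = -101$)
$Z{\left(T \right)} = \frac{2 T}{-101 + T}$ ($Z{\left(T \right)} = \frac{T + T}{T - 101} = \frac{2 T}{-101 + T}$)
$358 \cdot 216 - Z{\left(357 \right)} = 358 \cdot 216 - 2 \cdot 357 \frac{1}{-101 + 357} = 77328 - 2 \cdot 357 \cdot \frac{1}{256} = 77328 - \frac{357}{128} = \frac{9897627}{128}$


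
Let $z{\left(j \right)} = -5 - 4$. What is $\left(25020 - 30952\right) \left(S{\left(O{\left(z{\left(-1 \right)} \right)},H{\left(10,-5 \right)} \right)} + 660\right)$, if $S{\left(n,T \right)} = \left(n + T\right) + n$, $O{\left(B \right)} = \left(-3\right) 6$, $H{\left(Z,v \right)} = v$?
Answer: $-3671908$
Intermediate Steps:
$z{\left(j \right)} = -9$
$O{\left(B \right)} = -18$
$S{\left(n,T \right)} = T + 2 n$ ($S{\left(n,T \right)} = \left(T + n\right) + n = T + 2 n$)
$\left(25020 - 30952\right) \left(S{\left(O{\left(z{\left(-1 \right)} \right)},H{\left(10,-5 \right)} \right)} + 660\right) = \left(25020 - 30952\right) \left(\left(-5 + 2 \left(-18\right)\right) + 660\right) = - 5932 \left(\left(-5 - 36\right) + 660\right) = - 5932 \left(-41 + 660\right) = \left(-5932\right) 619 = -3671908$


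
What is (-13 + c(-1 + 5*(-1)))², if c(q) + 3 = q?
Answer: 484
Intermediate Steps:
c(q) = -3 + q
(-13 + c(-1 + 5*(-1)))² = (-13 + (-3 + (-1 + 5*(-1))))² = (-13 + (-3 + (-1 - 5)))² = (-13 + (-3 - 6))² = (-13 - 9)² = (-22)² = 484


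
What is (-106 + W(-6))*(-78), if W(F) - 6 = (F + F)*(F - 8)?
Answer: -5304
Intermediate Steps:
W(F) = 6 + 2*F*(-8 + F) (W(F) = 6 + (F + F)*(F - 8) = 6 + (2*F)*(-8 + F) = 6 + 2*F*(-8 + F))
(-106 + W(-6))*(-78) = (-106 + (6 - 16*(-6) + 2*(-6)²))*(-78) = (-106 + (6 + 96 + 2*36))*(-78) = (-106 + (6 + 96 + 72))*(-78) = (-106 + 174)*(-78) = 68*(-78) = -5304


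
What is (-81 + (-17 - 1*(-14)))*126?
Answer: -10584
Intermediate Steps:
(-81 + (-17 - 1*(-14)))*126 = (-81 + (-17 + 14))*126 = (-81 - 3)*126 = -84*126 = -10584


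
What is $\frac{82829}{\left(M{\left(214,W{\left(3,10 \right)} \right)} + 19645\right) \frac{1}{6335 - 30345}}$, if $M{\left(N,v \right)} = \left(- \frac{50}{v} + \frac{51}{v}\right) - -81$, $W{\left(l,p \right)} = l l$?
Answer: $- \frac{3579703722}{35507} \approx -1.0082 \cdot 10^{5}$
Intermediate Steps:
$W{\left(l,p \right)} = l^{2}$
$M{\left(N,v \right)} = 81 + \frac{1}{v}$ ($M{\left(N,v \right)} = \frac{1}{v} + 81 = 81 + \frac{1}{v}$)
$\frac{82829}{\left(M{\left(214,W{\left(3,10 \right)} \right)} + 19645\right) \frac{1}{6335 - 30345}} = \frac{82829}{\left(\left(81 + \frac{1}{3^{2}}\right) + 19645\right) \frac{1}{6335 - 30345}} = \frac{82829}{\left(\left(81 + \frac{1}{9}\right) + 19645\right) \frac{1}{-24010}} = \frac{82829}{\left(\left(81 + \frac{1}{9}\right) + 19645\right) \left(- \frac{1}{24010}\right)} = \frac{82829}{\left(\frac{730}{9} + 19645\right) \left(- \frac{1}{24010}\right)} = \frac{82829}{\frac{177535}{9} \left(- \frac{1}{24010}\right)} = \frac{82829}{- \frac{35507}{43218}} = 82829 \left(- \frac{43218}{35507}\right) = - \frac{3579703722}{35507}$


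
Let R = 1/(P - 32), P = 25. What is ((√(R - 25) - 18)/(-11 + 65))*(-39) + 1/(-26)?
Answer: 337/26 - 26*I*√77/63 ≈ 12.962 - 3.6214*I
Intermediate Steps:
R = -⅐ (R = 1/(25 - 32) = 1/(-7) = -⅐ ≈ -0.14286)
((√(R - 25) - 18)/(-11 + 65))*(-39) + 1/(-26) = ((√(-⅐ - 25) - 18)/(-11 + 65))*(-39) + 1/(-26) = ((√(-176/7) - 18)/54)*(-39) - 1/26 = ((4*I*√77/7 - 18)*(1/54))*(-39) - 1/26 = ((-18 + 4*I*√77/7)*(1/54))*(-39) - 1/26 = (-⅓ + 2*I*√77/189)*(-39) - 1/26 = (13 - 26*I*√77/63) - 1/26 = 337/26 - 26*I*√77/63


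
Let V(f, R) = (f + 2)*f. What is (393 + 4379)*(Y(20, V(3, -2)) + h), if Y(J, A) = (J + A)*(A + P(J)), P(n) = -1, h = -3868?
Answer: -16119816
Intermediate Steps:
V(f, R) = f*(2 + f) (V(f, R) = (2 + f)*f = f*(2 + f))
Y(J, A) = (-1 + A)*(A + J) (Y(J, A) = (J + A)*(A - 1) = (A + J)*(-1 + A) = (-1 + A)*(A + J))
(393 + 4379)*(Y(20, V(3, -2)) + h) = (393 + 4379)*(((3*(2 + 3))² - 3*(2 + 3) - 1*20 + (3*(2 + 3))*20) - 3868) = 4772*(((3*5)² - 3*5 - 20 + (3*5)*20) - 3868) = 4772*((15² - 1*15 - 20 + 15*20) - 3868) = 4772*((225 - 15 - 20 + 300) - 3868) = 4772*(490 - 3868) = 4772*(-3378) = -16119816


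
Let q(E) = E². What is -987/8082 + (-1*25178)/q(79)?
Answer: -69882821/16813254 ≈ -4.1564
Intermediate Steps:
-987/8082 + (-1*25178)/q(79) = -987/8082 + (-1*25178)/(79²) = -987*1/8082 - 25178/6241 = -329/2694 - 25178*1/6241 = -329/2694 - 25178/6241 = -69882821/16813254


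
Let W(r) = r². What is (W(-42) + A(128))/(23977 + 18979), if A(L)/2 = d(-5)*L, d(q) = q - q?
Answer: 441/10739 ≈ 0.041065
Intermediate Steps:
d(q) = 0
A(L) = 0 (A(L) = 2*(0*L) = 2*0 = 0)
(W(-42) + A(128))/(23977 + 18979) = ((-42)² + 0)/(23977 + 18979) = (1764 + 0)/42956 = 1764*(1/42956) = 441/10739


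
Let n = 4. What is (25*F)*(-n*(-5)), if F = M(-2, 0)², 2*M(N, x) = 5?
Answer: 3125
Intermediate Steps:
M(N, x) = 5/2 (M(N, x) = (½)*5 = 5/2)
F = 25/4 (F = (5/2)² = 25/4 ≈ 6.2500)
(25*F)*(-n*(-5)) = (25*(25/4))*(-1*4*(-5)) = 625*(-4*(-5))/4 = (625/4)*20 = 3125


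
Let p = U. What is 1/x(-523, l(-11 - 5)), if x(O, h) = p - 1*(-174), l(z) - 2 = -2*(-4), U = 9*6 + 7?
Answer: 1/235 ≈ 0.0042553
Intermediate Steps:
U = 61 (U = 54 + 7 = 61)
p = 61
l(z) = 10 (l(z) = 2 - 2*(-4) = 2 + 8 = 10)
x(O, h) = 235 (x(O, h) = 61 - 1*(-174) = 61 + 174 = 235)
1/x(-523, l(-11 - 5)) = 1/235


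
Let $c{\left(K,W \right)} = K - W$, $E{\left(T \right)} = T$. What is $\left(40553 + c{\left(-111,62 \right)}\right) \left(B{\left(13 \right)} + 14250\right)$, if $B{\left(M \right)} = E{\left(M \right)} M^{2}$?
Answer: $664129860$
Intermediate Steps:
$B{\left(M \right)} = M^{3}$ ($B{\left(M \right)} = M M^{2} = M^{3}$)
$\left(40553 + c{\left(-111,62 \right)}\right) \left(B{\left(13 \right)} + 14250\right) = \left(40553 - 173\right) \left(13^{3} + 14250\right) = \left(40553 - 173\right) \left(2197 + 14250\right) = \left(40553 - 173\right) 16447 = 40380 \cdot 16447 = 664129860$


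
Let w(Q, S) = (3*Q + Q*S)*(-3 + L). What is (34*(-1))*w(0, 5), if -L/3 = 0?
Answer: 0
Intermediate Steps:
L = 0 (L = -3*0 = 0)
w(Q, S) = -9*Q - 3*Q*S (w(Q, S) = (3*Q + Q*S)*(-3 + 0) = (3*Q + Q*S)*(-3) = -9*Q - 3*Q*S)
(34*(-1))*w(0, 5) = (34*(-1))*(-3*0*(3 + 5)) = -(-102)*0*8 = -34*0 = 0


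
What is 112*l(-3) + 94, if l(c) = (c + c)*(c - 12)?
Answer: 10174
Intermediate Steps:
l(c) = 2*c*(-12 + c) (l(c) = (2*c)*(-12 + c) = 2*c*(-12 + c))
112*l(-3) + 94 = 112*(2*(-3)*(-12 - 3)) + 94 = 112*(2*(-3)*(-15)) + 94 = 112*90 + 94 = 10080 + 94 = 10174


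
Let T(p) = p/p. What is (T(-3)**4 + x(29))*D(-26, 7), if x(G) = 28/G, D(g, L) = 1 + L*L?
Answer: 2850/29 ≈ 98.276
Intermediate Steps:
D(g, L) = 1 + L**2
T(p) = 1
(T(-3)**4 + x(29))*D(-26, 7) = (1**4 + 28/29)*(1 + 7**2) = (1 + 28*(1/29))*(1 + 49) = (1 + 28/29)*50 = (57/29)*50 = 2850/29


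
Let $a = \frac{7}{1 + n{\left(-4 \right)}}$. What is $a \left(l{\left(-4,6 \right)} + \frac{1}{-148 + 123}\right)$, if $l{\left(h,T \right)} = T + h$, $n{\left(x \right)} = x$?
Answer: $- \frac{343}{75} \approx -4.5733$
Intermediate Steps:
$a = - \frac{7}{3}$ ($a = \frac{7}{1 - 4} = \frac{7}{-3} = 7 \left(- \frac{1}{3}\right) = - \frac{7}{3} \approx -2.3333$)
$a \left(l{\left(-4,6 \right)} + \frac{1}{-148 + 123}\right) = - \frac{7 \left(\left(6 - 4\right) + \frac{1}{-148 + 123}\right)}{3} = - \frac{7 \left(2 + \frac{1}{-25}\right)}{3} = - \frac{7 \left(2 - \frac{1}{25}\right)}{3} = \left(- \frac{7}{3}\right) \frac{49}{25} = - \frac{343}{75}$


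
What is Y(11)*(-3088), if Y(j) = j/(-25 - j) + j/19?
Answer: -144364/171 ≈ -844.23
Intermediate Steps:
Y(j) = j/19 + j/(-25 - j) (Y(j) = j/(-25 - j) + j*(1/19) = j/(-25 - j) + j/19 = j/19 + j/(-25 - j))
Y(11)*(-3088) = ((1/19)*11*(6 + 11)/(25 + 11))*(-3088) = ((1/19)*11*17/36)*(-3088) = ((1/19)*11*(1/36)*17)*(-3088) = (187/684)*(-3088) = -144364/171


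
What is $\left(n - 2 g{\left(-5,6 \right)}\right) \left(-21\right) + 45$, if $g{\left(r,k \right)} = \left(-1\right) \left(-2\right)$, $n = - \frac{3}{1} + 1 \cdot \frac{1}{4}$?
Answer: $\frac{747}{4} \approx 186.75$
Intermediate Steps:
$n = - \frac{11}{4}$ ($n = \left(-3\right) 1 + 1 \cdot \frac{1}{4} = -3 + \frac{1}{4} = - \frac{11}{4} \approx -2.75$)
$g{\left(r,k \right)} = 2$
$\left(n - 2 g{\left(-5,6 \right)}\right) \left(-21\right) + 45 = \left(- \frac{11}{4} - 4\right) \left(-21\right) + 45 = \left(- \frac{27}{4}\right) \left(-21\right) + 45 = \frac{567}{4} + 45 = \frac{747}{4}$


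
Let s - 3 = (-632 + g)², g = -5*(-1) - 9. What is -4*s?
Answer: -1617996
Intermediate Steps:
g = -4 (g = 5 - 9 = -4)
s = 404499 (s = 3 + (-632 - 4)² = 3 + (-636)² = 3 + 404496 = 404499)
-4*s = -4*404499 = -1617996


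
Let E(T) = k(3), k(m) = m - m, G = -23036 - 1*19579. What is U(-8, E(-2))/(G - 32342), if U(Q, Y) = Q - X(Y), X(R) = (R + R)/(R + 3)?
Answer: 8/74957 ≈ 0.00010673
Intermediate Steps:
G = -42615 (G = -23036 - 19579 = -42615)
k(m) = 0
X(R) = 2*R/(3 + R) (X(R) = (2*R)/(3 + R) = 2*R/(3 + R))
E(T) = 0
U(Q, Y) = Q - 2*Y/(3 + Y)
U(-8, E(-2))/(G - 32342) = ((-2*0 - 8*(3 + 0))/(3 + 0))/(-42615 - 32342) = ((0 - 8*3)/3)/(-74957) = ((0 - 24)/3)*(-1/74957) = ((⅓)*(-24))*(-1/74957) = -8*(-1/74957) = 8/74957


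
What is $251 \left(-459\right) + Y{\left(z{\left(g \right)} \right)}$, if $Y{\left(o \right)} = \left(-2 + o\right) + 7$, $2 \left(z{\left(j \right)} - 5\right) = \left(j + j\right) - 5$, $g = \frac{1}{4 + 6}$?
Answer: $- \frac{576007}{5} \approx -1.152 \cdot 10^{5}$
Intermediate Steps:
$g = \frac{1}{10} \approx 0.1$
$z{\left(j \right)} = \frac{5}{2} + j$ ($z{\left(j \right)} = 5 + \frac{\left(j + j\right) - 5}{2} = 5 + \frac{2 j - 5}{2} = 5 + \frac{-5 + 2 j}{2} = 5 + \left(- \frac{5}{2} + j\right) = \frac{5}{2} + j$)
$Y{\left(o \right)} = 5 + o$
$251 \left(-459\right) + Y{\left(z{\left(g \right)} \right)} = 251 \left(-459\right) + \left(5 + \left(\frac{5}{2} + \frac{1}{10}\right)\right) = -115209 + \left(5 + \frac{13}{5}\right) = -115209 + \frac{38}{5} = - \frac{576007}{5}$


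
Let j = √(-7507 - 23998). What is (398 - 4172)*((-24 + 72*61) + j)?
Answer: -16484832 - 3774*I*√31505 ≈ -1.6485e+7 - 6.6987e+5*I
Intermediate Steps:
j = I*√31505 (j = √(-31505) = I*√31505 ≈ 177.5*I)
(398 - 4172)*((-24 + 72*61) + j) = (398 - 4172)*((-24 + 72*61) + I*√31505) = -3774*((-24 + 4392) + I*√31505) = -3774*(4368 + I*√31505) = -16484832 - 3774*I*√31505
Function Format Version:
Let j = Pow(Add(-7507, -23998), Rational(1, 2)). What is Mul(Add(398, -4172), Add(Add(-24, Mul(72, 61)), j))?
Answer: Add(-16484832, Mul(-3774, I, Pow(31505, Rational(1, 2)))) ≈ Add(-1.6485e+7, Mul(-6.6987e+5, I))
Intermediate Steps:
j = Mul(I, Pow(31505, Rational(1, 2))) (j = Pow(-31505, Rational(1, 2)) = Mul(I, Pow(31505, Rational(1, 2))) ≈ Mul(177.50, I))
Mul(Add(398, -4172), Add(Add(-24, Mul(72, 61)), j)) = Mul(Add(398, -4172), Add(Add(-24, Mul(72, 61)), Mul(I, Pow(31505, Rational(1, 2))))) = Mul(-3774, Add(Add(-24, 4392), Mul(I, Pow(31505, Rational(1, 2))))) = Mul(-3774, Add(4368, Mul(I, Pow(31505, Rational(1, 2))))) = Add(-16484832, Mul(-3774, I, Pow(31505, Rational(1, 2))))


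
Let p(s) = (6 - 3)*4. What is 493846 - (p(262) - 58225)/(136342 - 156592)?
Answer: 10000323287/20250 ≈ 4.9384e+5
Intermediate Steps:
p(s) = 12 (p(s) = 3*4 = 12)
493846 - (p(262) - 58225)/(136342 - 156592) = 493846 - (12 - 58225)/(136342 - 156592) = 493846 - (-58213)/(-20250) = 493846 - (-58213)*(-1)/20250 = 493846 - 1*58213/20250 = 493846 - 58213/20250 = 10000323287/20250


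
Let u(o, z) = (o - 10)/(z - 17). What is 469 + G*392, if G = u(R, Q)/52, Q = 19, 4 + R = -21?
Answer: 4382/13 ≈ 337.08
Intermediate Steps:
R = -25 (R = -4 - 21 = -25)
u(o, z) = (-10 + o)/(-17 + z)
G = -35/104 (G = ((-10 - 25)/(-17 + 19))/52 = (-35/2)*(1/52) = ((½)*(-35))*(1/52) = -35/2*1/52 = -35/104 ≈ -0.33654)
469 + G*392 = 469 - 35/104*392 = 469 - 1715/13 = 4382/13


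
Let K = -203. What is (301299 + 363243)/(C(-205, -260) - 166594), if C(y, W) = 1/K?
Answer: -44967342/11272861 ≈ -3.9890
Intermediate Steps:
C(y, W) = -1/203 (C(y, W) = 1/(-203) = -1/203)
(301299 + 363243)/(C(-205, -260) - 166594) = (301299 + 363243)/(-1/203 - 166594) = 664542/(-33818583/203) = 664542*(-203/33818583) = -44967342/11272861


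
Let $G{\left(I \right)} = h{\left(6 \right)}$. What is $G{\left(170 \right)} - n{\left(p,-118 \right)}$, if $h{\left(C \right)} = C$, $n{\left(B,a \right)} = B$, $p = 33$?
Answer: $-27$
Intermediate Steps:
$G{\left(I \right)} = 6$
$G{\left(170 \right)} - n{\left(p,-118 \right)} = 6 - 33 = -27$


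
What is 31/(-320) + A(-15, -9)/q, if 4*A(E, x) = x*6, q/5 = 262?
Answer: -4493/41920 ≈ -0.10718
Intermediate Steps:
q = 1310 (q = 5*262 = 1310)
A(E, x) = 3*x/2 (A(E, x) = (x*6)/4 = (6*x)/4 = 3*x/2)
31/(-320) + A(-15, -9)/q = 31/(-320) + ((3/2)*(-9))/1310 = 31*(-1/320) - 27/2*1/1310 = -31/320 - 27/2620 = -4493/41920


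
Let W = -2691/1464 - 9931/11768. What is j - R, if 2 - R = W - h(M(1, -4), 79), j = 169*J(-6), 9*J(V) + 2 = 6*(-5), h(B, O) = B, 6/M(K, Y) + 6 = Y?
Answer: -9771235927/16151580 ≈ -604.97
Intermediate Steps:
M(K, Y) = 6/(-6 + Y)
J(V) = -32/9 (J(V) = -2/9 + (6*(-5))/9 = -2/9 + (1/9)*(-30) = -2/9 - 10/3 = -32/9)
j = -5408/9 (j = 169*(-32/9) = -5408/9 ≈ -600.89)
W = -962639/358924 (W = -2691*1/1464 - 9931*1/11768 = -897/488 - 9931/11768 = -962639/358924 ≈ -2.6820)
R = 7325663/1794620 (R = 2 - (-962639/358924 - 6/(-6 - 4)) = 2 - (-962639/358924 - 6/(-10)) = 2 - (-962639/358924 - 6*(-1)/10) = 2 - (-962639/358924 - 1*(-3/5)) = 2 - (-962639/358924 + 3/5) = 2 - 1*(-3736423/1794620) = 2 + 3736423/1794620 = 7325663/1794620 ≈ 4.0820)
j - R = -5408/9 - 1*7325663/1794620 = -5408/9 - 7325663/1794620 = -9771235927/16151580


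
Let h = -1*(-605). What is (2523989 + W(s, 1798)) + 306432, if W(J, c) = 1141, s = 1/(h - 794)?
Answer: 2831562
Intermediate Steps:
h = 605
s = -1/189 (s = 1/(605 - 794) = 1/(-189) = -1/189 ≈ -0.0052910)
(2523989 + W(s, 1798)) + 306432 = (2523989 + 1141) + 306432 = 2525130 + 306432 = 2831562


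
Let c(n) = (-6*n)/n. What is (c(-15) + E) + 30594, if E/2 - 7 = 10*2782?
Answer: 86242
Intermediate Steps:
c(n) = -6
E = 55654 (E = 14 + 2*(10*2782) = 14 + 2*27820 = 14 + 55640 = 55654)
(c(-15) + E) + 30594 = (-6 + 55654) + 30594 = 55648 + 30594 = 86242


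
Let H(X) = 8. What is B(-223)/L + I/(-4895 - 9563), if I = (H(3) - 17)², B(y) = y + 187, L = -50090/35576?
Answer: 9256411899/362100610 ≈ 25.563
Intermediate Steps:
L = -25045/17788 (L = -50090/35576 = -1*25045/17788 = -25045/17788 ≈ -1.4080)
B(y) = 187 + y
I = 81 (I = (8 - 17)² = (-9)² = 81)
B(-223)/L + I/(-4895 - 9563) = (187 - 223)/(-25045/17788) + 81/(-4895 - 9563) = -36*(-17788/25045) + 81/(-14458) = 640368/25045 + 81*(-1/14458) = 640368/25045 - 81/14458 = 9256411899/362100610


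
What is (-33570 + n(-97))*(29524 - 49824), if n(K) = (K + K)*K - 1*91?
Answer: 301312900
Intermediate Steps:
n(K) = -91 + 2*K**2 (n(K) = (2*K)*K - 91 = 2*K**2 - 91 = -91 + 2*K**2)
(-33570 + n(-97))*(29524 - 49824) = (-33570 + (-91 + 2*(-97)**2))*(29524 - 49824) = (-33570 + (-91 + 2*9409))*(-20300) = (-33570 + (-91 + 18818))*(-20300) = (-33570 + 18727)*(-20300) = -14843*(-20300) = 301312900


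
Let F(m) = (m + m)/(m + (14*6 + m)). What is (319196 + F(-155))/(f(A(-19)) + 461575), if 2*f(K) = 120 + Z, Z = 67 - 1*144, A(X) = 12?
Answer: 24046202/34773603 ≈ 0.69151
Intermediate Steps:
Z = -77 (Z = 67 - 144 = -77)
F(m) = 2*m/(84 + 2*m) (F(m) = (2*m)/(m + (84 + m)) = (2*m)/(84 + 2*m) = 2*m/(84 + 2*m))
f(K) = 43/2 (f(K) = (120 - 77)/2 = (1/2)*43 = 43/2)
(319196 + F(-155))/(f(A(-19)) + 461575) = (319196 - 155/(42 - 155))/(43/2 + 461575) = (319196 - 155/(-113))/(923193/2) = (319196 - 155*(-1/113))*(2/923193) = (319196 + 155/113)*(2/923193) = (36069303/113)*(2/923193) = 24046202/34773603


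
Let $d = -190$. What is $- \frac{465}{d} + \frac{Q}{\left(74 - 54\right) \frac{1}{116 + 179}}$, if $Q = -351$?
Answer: $- \frac{393285}{76} \approx -5174.8$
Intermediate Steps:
$- \frac{465}{d} + \frac{Q}{\left(74 - 54\right) \frac{1}{116 + 179}} = - \frac{465}{-190} - \frac{351}{\left(74 - 54\right) \frac{1}{116 + 179}} = \left(-465\right) \left(- \frac{1}{190}\right) - \frac{351}{20 \cdot \frac{1}{295}} = \frac{93}{38} - \frac{351}{20 \cdot \frac{1}{295}} = \frac{93}{38} - \frac{351}{\frac{4}{59}} = \frac{93}{38} - \frac{20709}{4} = - \frac{393285}{76}$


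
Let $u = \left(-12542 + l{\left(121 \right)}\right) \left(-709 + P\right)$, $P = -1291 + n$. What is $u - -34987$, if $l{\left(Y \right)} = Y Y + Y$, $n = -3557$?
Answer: $-12301553$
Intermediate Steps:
$P = -4848$ ($P = -1291 - 3557 = -4848$)
$l{\left(Y \right)} = Y + Y^{2}$ ($l{\left(Y \right)} = Y^{2} + Y = Y + Y^{2}$)
$u = -12336540$ ($u = \left(-12542 + 121 \left(1 + 121\right)\right) \left(-709 - 4848\right) = \left(-12542 + 121 \cdot 122\right) \left(-5557\right) = \left(-12542 + 14762\right) \left(-5557\right) = 2220 \left(-5557\right) = -12336540$)
$u - -34987 = -12336540 - -34987 = -12336540 + 34987 = -12301553$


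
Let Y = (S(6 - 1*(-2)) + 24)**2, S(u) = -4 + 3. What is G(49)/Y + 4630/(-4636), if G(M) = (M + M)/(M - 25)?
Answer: -7291019/7357332 ≈ -0.99099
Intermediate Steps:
S(u) = -1
G(M) = 2*M/(-25 + M) (G(M) = (2*M)/(-25 + M) = 2*M/(-25 + M))
Y = 529 (Y = (-1 + 24)**2 = 23**2 = 529)
G(49)/Y + 4630/(-4636) = (2*49/(-25 + 49))/529 + 4630/(-4636) = (2*49/24)*(1/529) + 4630*(-1/4636) = (2*49*(1/24))*(1/529) - 2315/2318 = (49/12)*(1/529) - 2315/2318 = 49/6348 - 2315/2318 = -7291019/7357332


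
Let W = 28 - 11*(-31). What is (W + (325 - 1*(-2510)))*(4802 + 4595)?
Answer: 30107988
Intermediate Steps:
W = 369 (W = 28 + 341 = 369)
(W + (325 - 1*(-2510)))*(4802 + 4595) = (369 + (325 - 1*(-2510)))*(4802 + 4595) = (369 + (325 + 2510))*9397 = (369 + 2835)*9397 = 3204*9397 = 30107988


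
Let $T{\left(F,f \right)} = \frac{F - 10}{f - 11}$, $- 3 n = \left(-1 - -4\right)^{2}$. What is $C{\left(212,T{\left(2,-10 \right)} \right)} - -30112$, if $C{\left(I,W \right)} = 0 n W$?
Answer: $30112$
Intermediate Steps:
$n = -3$ ($n = - \frac{\left(-1 - -4\right)^{2}}{3} = - \frac{\left(-1 + 4\right)^{2}}{3} = - \frac{3^{2}}{3} = \left(- \frac{1}{3}\right) 9 = -3$)
$T{\left(F,f \right)} = \frac{-10 + F}{-11 + f}$
$C{\left(I,W \right)} = 0$ ($C{\left(I,W \right)} = 0 \left(-3\right) W = 0 W = 0$)
$C{\left(212,T{\left(2,-10 \right)} \right)} - -30112 = 0 - -30112 = 0 + 30112 = 30112$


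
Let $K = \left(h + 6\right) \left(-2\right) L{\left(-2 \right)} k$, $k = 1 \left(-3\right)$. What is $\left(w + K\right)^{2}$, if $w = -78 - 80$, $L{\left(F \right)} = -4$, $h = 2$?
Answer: $122500$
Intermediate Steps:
$k = -3$
$w = -158$ ($w = -78 - 80 = -158$)
$K = -192$ ($K = \left(2 + 6\right) \left(-2\right) \left(-4\right) \left(-3\right) = 8 \left(-2\right) \left(-4\right) \left(-3\right) = \left(-16\right) \left(-4\right) \left(-3\right) = 64 \left(-3\right) = -192$)
$\left(w + K\right)^{2} = \left(-158 - 192\right)^{2} = \left(-350\right)^{2} = 122500$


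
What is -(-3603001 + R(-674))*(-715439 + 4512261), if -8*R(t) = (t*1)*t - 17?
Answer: 55582184133737/4 ≈ 1.3896e+13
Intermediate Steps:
R(t) = 17/8 - t²/8 (R(t) = -((t*1)*t - 17)/8 = -(t*t - 17)/8 = -(t² - 17)/8 = -(-17 + t²)/8 = 17/8 - t²/8)
-(-3603001 + R(-674))*(-715439 + 4512261) = -(-3603001 + (17/8 - ⅛*(-674)²))*(-715439 + 4512261) = -(-3603001 + (17/8 - ⅛*454276))*3796822 = -(-3603001 + (17/8 - 113569/2))*3796822 = -(-3603001 - 454259/8)*3796822 = -(-29278267)*3796822/8 = -1*(-55582184133737/4) = 55582184133737/4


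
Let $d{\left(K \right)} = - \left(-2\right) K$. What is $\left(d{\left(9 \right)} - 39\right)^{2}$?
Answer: $441$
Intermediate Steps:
$d{\left(K \right)} = 2 K$
$\left(d{\left(9 \right)} - 39\right)^{2} = \left(2 \cdot 9 - 39\right)^{2} = \left(18 - 39\right)^{2} = \left(-21\right)^{2} = 441$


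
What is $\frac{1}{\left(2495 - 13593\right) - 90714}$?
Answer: $- \frac{1}{101812} \approx -9.822 \cdot 10^{-6}$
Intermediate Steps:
$\frac{1}{\left(2495 - 13593\right) - 90714} = \frac{1}{-11098 - 90714} = \frac{1}{-101812} = - \frac{1}{101812}$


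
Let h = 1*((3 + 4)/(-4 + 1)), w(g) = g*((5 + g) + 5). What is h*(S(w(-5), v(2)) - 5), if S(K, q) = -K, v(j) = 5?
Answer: -140/3 ≈ -46.667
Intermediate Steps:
w(g) = g*(10 + g)
h = -7/3 (h = 1*(7/(-3)) = 1*(7*(-1/3)) = 1*(-7/3) = -7/3 ≈ -2.3333)
h*(S(w(-5), v(2)) - 5) = -7*(-(-5)*(10 - 5) - 5)/3 = -7*(-(-5)*5 - 5)/3 = -7*(-1*(-25) - 5)/3 = -7*(25 - 5)/3 = -7/3*20 = -140/3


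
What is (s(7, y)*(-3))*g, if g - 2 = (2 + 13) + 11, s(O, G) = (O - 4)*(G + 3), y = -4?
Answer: 252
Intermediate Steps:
s(O, G) = (-4 + O)*(3 + G)
g = 28 (g = 2 + ((2 + 13) + 11) = 2 + (15 + 11) = 2 + 26 = 28)
(s(7, y)*(-3))*g = ((-12 - 4*(-4) + 3*7 - 4*7)*(-3))*28 = ((-12 + 16 + 21 - 28)*(-3))*28 = -3*(-3)*28 = 9*28 = 252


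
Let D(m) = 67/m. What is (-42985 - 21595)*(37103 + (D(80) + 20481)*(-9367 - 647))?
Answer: 26486585169361/2 ≈ 1.3243e+13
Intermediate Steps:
(-42985 - 21595)*(37103 + (D(80) + 20481)*(-9367 - 647)) = (-42985 - 21595)*(37103 + (67/80 + 20481)*(-9367 - 647)) = -64580*(37103 + (67*(1/80) + 20481)*(-10014)) = -64580*(37103 + (67/80 + 20481)*(-10014)) = -64580*(37103 + (1638547/80)*(-10014)) = -64580*(37103 - 8204204829/40) = -64580*(-8202720709/40) = 26486585169361/2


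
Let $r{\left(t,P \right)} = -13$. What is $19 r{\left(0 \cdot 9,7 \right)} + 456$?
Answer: $209$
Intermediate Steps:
$19 r{\left(0 \cdot 9,7 \right)} + 456 = 19 \left(-13\right) + 456 = -247 + 456 = 209$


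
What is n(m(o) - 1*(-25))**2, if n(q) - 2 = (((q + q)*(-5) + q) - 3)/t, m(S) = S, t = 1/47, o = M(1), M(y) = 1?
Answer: 124032769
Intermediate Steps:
o = 1
t = 1/47 ≈ 0.021277
n(q) = -139 - 423*q (n(q) = 2 + (((q + q)*(-5) + q) - 3)/(1/47) = 2 + (((2*q)*(-5) + q) - 3)*47 = 2 + ((-10*q + q) - 3)*47 = 2 + (-9*q - 3)*47 = 2 + (-3 - 9*q)*47 = 2 + (-141 - 423*q) = -139 - 423*q)
n(m(o) - 1*(-25))**2 = (-139 - 423*(1 - 1*(-25)))**2 = (-139 - 423*(1 + 25))**2 = (-139 - 423*26)**2 = (-139 - 10998)**2 = (-11137)**2 = 124032769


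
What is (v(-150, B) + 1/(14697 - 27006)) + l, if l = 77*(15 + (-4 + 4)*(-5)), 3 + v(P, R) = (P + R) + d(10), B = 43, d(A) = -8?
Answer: 12764432/12309 ≈ 1037.0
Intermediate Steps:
v(P, R) = -11 + P + R (v(P, R) = -3 + ((P + R) - 8) = -3 + (-8 + P + R) = -11 + P + R)
l = 1155 (l = 77*(15 + 0*(-5)) = 77*(15 + 0) = 77*15 = 1155)
(v(-150, B) + 1/(14697 - 27006)) + l = ((-11 - 150 + 43) + 1/(14697 - 27006)) + 1155 = (-118 + 1/(-12309)) + 1155 = (-118 - 1/12309) + 1155 = -1452463/12309 + 1155 = 12764432/12309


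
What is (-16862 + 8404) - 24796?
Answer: -33254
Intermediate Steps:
(-16862 + 8404) - 24796 = -8458 - 24796 = -33254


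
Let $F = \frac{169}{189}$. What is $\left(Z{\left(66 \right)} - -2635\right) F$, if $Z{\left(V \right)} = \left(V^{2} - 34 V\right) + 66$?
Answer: $\frac{813397}{189} \approx 4303.7$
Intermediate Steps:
$Z{\left(V \right)} = 66 + V^{2} - 34 V$
$F = \frac{169}{189}$ ($F = 169 \cdot \frac{1}{189} = \frac{169}{189} \approx 0.89418$)
$\left(Z{\left(66 \right)} - -2635\right) F = \left(\left(66 + 66^{2} - 2244\right) - -2635\right) \frac{169}{189} = \left(\left(66 + 4356 - 2244\right) + 2635\right) \frac{169}{189} = \left(2178 + 2635\right) \frac{169}{189} = 4813 \cdot \frac{169}{189} = \frac{813397}{189}$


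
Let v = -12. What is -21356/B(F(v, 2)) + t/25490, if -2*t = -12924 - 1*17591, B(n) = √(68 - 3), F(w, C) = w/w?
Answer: 6103/10196 - 21356*√65/65 ≈ -2648.3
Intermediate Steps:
F(w, C) = 1
B(n) = √65
t = 30515/2 (t = -(-12924 - 1*17591)/2 = -(-12924 - 17591)/2 = -½*(-30515) = 30515/2 ≈ 15258.)
-21356/B(F(v, 2)) + t/25490 = -21356*√65/65 + (30515/2)/25490 = -21356*√65/65 + (30515/2)*(1/25490) = -21356*√65/65 + 6103/10196 = 6103/10196 - 21356*√65/65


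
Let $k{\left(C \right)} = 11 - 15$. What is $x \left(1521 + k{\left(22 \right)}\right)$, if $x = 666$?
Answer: $1010322$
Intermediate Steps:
$k{\left(C \right)} = -4$
$x \left(1521 + k{\left(22 \right)}\right) = 666 \left(1521 - 4\right) = 666 \cdot 1517 = 1010322$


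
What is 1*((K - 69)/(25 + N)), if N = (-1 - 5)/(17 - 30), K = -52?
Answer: -1573/331 ≈ -4.7523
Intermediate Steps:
N = 6/13 (N = -6/(-13) = -6*(-1/13) = 6/13 ≈ 0.46154)
1*((K - 69)/(25 + N)) = 1*((-52 - 69)/(25 + 6/13)) = 1*(-121/331/13) = 1*(-121*13/331) = 1*(-1573/331) = -1573/331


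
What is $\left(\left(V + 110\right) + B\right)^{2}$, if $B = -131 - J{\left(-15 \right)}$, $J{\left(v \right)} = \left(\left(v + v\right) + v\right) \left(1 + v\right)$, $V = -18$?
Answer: $447561$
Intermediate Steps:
$J{\left(v \right)} = 3 v \left(1 + v\right)$ ($J{\left(v \right)} = \left(2 v + v\right) \left(1 + v\right) = 3 v \left(1 + v\right)$)
$B = -761$ ($B = -131 - 3 \left(-15\right) \left(1 - 15\right) = -131 - 3 \left(-15\right) \left(-14\right) = -131 - 630 = -761$)
$\left(\left(V + 110\right) + B\right)^{2} = \left(\left(-18 + 110\right) - 761\right)^{2} = \left(92 - 761\right)^{2} = \left(-669\right)^{2} = 447561$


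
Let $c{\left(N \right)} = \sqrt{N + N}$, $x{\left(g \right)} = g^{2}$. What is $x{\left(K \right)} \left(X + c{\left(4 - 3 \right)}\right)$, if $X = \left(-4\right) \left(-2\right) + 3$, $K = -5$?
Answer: $275 + 25 \sqrt{2} \approx 310.36$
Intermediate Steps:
$X = 11$ ($X = 8 + 3 = 11$)
$c{\left(N \right)} = \sqrt{2} \sqrt{N}$ ($c{\left(N \right)} = \sqrt{2 N} = \sqrt{2} \sqrt{N}$)
$x{\left(K \right)} \left(X + c{\left(4 - 3 \right)}\right) = \left(-5\right)^{2} \left(11 + \sqrt{2} \sqrt{4 - 3}\right) = 25 \left(11 + \sqrt{2} \sqrt{4 - 3}\right) = 25 \left(11 + \sqrt{2} \sqrt{1}\right) = 25 \left(11 + \sqrt{2} \cdot 1\right) = 25 \left(11 + \sqrt{2}\right) = 275 + 25 \sqrt{2}$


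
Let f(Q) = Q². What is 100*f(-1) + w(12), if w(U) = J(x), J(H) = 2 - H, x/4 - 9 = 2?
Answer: 58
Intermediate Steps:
x = 44 (x = 36 + 4*2 = 36 + 8 = 44)
w(U) = -42 (w(U) = 2 - 1*44 = 2 - 44 = -42)
100*f(-1) + w(12) = 100*(-1)² - 42 = 100*1 - 42 = 100 - 42 = 58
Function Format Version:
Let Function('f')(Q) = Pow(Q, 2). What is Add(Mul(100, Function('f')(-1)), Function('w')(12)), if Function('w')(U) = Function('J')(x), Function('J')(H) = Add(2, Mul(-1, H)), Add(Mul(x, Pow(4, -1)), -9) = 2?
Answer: 58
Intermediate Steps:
x = 44 (x = Add(36, Mul(4, 2)) = Add(36, 8) = 44)
Function('w')(U) = -42 (Function('w')(U) = Add(2, Mul(-1, 44)) = Add(2, -44) = -42)
Add(Mul(100, Function('f')(-1)), Function('w')(12)) = Add(Mul(100, Pow(-1, 2)), -42) = Add(Mul(100, 1), -42) = Add(100, -42) = 58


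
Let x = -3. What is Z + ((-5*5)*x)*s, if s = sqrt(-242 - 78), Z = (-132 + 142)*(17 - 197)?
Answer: -1800 + 600*I*sqrt(5) ≈ -1800.0 + 1341.6*I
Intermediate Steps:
Z = -1800 (Z = 10*(-180) = -1800)
s = 8*I*sqrt(5) (s = sqrt(-320) = 8*I*sqrt(5) ≈ 17.889*I)
Z + ((-5*5)*x)*s = -1800 + (-5*5*(-3))*(8*I*sqrt(5)) = -1800 + (-25*(-3))*(8*I*sqrt(5)) = -1800 + 75*(8*I*sqrt(5)) = -1800 + 600*I*sqrt(5)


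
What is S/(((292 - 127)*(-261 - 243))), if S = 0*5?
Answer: 0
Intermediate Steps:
S = 0
S/(((292 - 127)*(-261 - 243))) = 0/(((292 - 127)*(-261 - 243))) = 0/((165*(-504))) = 0/(-83160) = 0*(-1/83160) = 0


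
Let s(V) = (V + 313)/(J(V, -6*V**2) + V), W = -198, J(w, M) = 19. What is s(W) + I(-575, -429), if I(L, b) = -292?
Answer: -52383/179 ≈ -292.64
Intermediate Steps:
s(V) = (313 + V)/(19 + V) (s(V) = (V + 313)/(19 + V) = (313 + V)/(19 + V))
s(W) + I(-575, -429) = (313 - 198)/(19 - 198) - 292 = 115/(-179) - 292 = -1/179*115 - 292 = -115/179 - 292 = -52383/179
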